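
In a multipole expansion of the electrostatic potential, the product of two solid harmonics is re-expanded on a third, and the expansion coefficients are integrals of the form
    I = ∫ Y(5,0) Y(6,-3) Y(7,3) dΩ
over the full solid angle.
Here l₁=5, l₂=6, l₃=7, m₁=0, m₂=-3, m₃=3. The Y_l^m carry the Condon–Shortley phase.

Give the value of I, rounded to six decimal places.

0.099287

Rules hold: Σm=0, L=18 even, 1≤7≤11.
N = 11·13·15 = 2145
Δ = 4!·6!·8!/19! = 1/174594420
Racah Σ t=0..4: t=0:+1/4147200 t=1:−1/207360 t=2:+1/82944 t=3:−1/207360 t=4:+1/4147200 = 1/345600
⇒ 3j(5 6 7; 0 0 0)² = 420/46189, sgn -1
Racah Σ t=0..3: t=0:+1/2073600 t=1:−1/414720 t=2:+1/725760 t=3:−1/11612160 = -37/58060800
⇒ 3j(5 6 7; 0 -3 3)² = 4107/646646, sgn -1
4πI² = N·(3j₀)²·(3jₘ)² = 1848150/14919047
I = +1·√(0.123879/4π) = 0.09928717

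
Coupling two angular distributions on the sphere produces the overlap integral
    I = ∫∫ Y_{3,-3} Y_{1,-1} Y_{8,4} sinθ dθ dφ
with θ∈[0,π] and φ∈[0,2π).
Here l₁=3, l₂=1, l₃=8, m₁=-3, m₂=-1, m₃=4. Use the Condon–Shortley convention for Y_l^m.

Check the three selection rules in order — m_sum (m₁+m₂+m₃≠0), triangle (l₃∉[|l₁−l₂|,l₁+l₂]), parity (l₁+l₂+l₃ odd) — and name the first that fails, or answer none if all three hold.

triangle

m₁+m₂+m₃ = -3 − 1 + 4 = 0  ✓
triangle: |3−1|=2 ≤ l₃=8 ≤ 3+1=4  ✗
parity: l₁+l₂+l₃ = 12 is even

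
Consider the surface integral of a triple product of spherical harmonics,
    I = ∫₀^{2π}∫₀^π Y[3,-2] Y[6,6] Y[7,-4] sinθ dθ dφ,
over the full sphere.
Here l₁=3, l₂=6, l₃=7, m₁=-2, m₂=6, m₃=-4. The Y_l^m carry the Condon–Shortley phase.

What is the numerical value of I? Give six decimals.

-0.073059

Checks pass: Σm=0; 16 even; l₃=7∈[3,9].
(2·3+1)(2·6+1)(2·7+1) = 1365
Δ: 2! 4! 10! / 17! → 1/2042040
sum: t=0:+1/207360 t=1:−1/57600 t=2:+1/207360 = -1/129600
3j²(3 6 7; 0 0 0) = Δ·Π!·Σ² = 168/12155  (sign +1)
sum: t=2:+1/43545600 = 1/43545600
3j²(3 6 7; -2 6 -4) = Δ·Π!·Σ² = 11/3094  (sign -1)
combine: 4πI² = 1365·168/12155·11/3094 = 252/3757
take √, sign -1: I = -0.07305917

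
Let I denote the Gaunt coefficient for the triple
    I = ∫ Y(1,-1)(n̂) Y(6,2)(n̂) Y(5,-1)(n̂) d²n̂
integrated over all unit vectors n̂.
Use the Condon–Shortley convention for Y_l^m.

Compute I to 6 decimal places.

0.216205

Checks pass: Σm=0; 12 even; l₃=5∈[5,7].
(2·1+1)(2·6+1)(2·5+1) = 429
Δ: 2! 0! 10! / 13! → 1/858
sum: t=1:−1/14400 = -1/14400
3j²(1 6 5; 0 0 0) = Δ·Π!·Σ² = 6/143  (sign +1)
sum: t=2:+1/34560 = 1/34560
3j²(1 6 5; -1 2 -1) = Δ·Π!·Σ² = 14/429  (sign +1)
combine: 4πI² = 429·6/143·14/429 = 84/143
take √, sign +1: I = 0.21620548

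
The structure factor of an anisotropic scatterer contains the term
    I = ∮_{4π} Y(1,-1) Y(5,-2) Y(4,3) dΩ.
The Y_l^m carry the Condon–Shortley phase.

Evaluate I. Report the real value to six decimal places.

Checks pass: Σm=0; 10 even; l₃=4∈[4,6].
(2·1+1)(2·5+1)(2·4+1) = 297
Δ: 2! 0! 8! / 11! → 1/495
sum: t=1:−1/576 = -1/576
3j²(1 5 4; 0 0 0) = Δ·Π!·Σ² = 5/99  (sign -1)
sum: t=2:+1/10080 = 1/10080
3j²(1 5 4; -1 -2 3) = Δ·Π!·Σ² = 1/165  (sign -1)
combine: 4πI² = 297·5/99·1/165 = 1/11
take √, sign +1: I = 0.08505478

0.085055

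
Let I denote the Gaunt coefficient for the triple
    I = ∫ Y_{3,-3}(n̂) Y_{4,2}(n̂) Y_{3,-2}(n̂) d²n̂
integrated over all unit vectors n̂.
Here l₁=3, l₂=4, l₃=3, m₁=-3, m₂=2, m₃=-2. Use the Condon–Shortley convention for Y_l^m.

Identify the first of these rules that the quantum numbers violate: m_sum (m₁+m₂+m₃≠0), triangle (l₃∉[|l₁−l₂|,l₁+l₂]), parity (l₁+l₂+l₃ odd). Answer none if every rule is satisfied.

m_sum

azimuthal sum: -3 + 2 − 2 = -3  ✗
1 ≤ 3 ≤ 7 (triangle on l)
L = 3 + 4 + 3 = 10 (even)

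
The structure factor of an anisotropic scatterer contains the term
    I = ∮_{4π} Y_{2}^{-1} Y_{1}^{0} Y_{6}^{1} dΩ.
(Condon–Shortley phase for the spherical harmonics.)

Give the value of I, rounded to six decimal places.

0.000000

triangle: need 1≤l₃≤3, have 6; I=0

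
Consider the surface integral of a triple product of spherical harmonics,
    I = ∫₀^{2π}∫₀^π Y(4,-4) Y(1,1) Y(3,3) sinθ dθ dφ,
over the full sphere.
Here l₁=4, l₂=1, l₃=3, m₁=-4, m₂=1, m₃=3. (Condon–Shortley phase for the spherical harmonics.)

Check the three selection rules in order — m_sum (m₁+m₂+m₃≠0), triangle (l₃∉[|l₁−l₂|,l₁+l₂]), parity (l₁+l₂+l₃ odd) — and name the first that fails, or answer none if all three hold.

none

Σmᵢ = 0  ✓
l₃∈[|l₁−l₂|,l₁+l₂]=[3,5], have l₃=3  ✓
Σlᵢ = 8 ⇒ even  ✓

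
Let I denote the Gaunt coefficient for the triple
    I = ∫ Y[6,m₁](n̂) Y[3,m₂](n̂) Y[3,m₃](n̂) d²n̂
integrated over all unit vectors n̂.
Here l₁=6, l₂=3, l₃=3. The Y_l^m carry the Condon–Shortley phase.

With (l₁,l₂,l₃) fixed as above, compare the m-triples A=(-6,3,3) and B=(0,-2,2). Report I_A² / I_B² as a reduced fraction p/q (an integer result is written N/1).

77/3

Shared (l₁,l₂,l₃)=(6,3,3): N and (l;000)² cancel in I_A²/I_B².
A: Δ = 6!·6!·0!/13! = 1/12012; Racah Σ t=6..6: t=6:+1/518400 = 1/518400; ⇒ 3j(6 3 3; -6 3 3)² = 1/13, sgn +1
B: Δ = 6!·6!·0!/13! = 1/12012; Racah Σ t=1..1: t=1:−1/14400 = -1/14400; ⇒ 3j(6 3 3; 0 -2 2)² = 3/1001, sgn +1
I_A²/I_B² = (1/13)/(3/1001) = 77/3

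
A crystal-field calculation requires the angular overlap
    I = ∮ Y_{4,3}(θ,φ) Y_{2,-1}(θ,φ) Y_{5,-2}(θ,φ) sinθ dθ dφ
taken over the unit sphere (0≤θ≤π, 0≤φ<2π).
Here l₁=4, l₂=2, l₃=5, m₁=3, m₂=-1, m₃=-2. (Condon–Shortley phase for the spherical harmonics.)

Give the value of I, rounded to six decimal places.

0.000000

l₁+l₂+l₃=11 is odd: 3j(l;000)=0 ⇒ I=0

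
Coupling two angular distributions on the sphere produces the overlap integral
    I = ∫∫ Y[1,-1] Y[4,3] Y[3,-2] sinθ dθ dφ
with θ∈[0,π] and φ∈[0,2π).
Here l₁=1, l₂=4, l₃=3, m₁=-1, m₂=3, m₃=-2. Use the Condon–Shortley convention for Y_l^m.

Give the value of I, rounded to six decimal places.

Checks pass: Σm=0; 8 even; l₃=3∈[3,5].
(2·1+1)(2·4+1)(2·3+1) = 189
Δ: 2! 0! 6! / 9! → 1/252
sum: t=1:−1/36 = -1/36
3j²(1 4 3; 0 0 0) = Δ·Π!·Σ² = 4/63  (sign +1)
sum: t=2:+1/240 = 1/240
3j²(1 4 3; -1 3 -2) = Δ·Π!·Σ² = 1/12  (sign -1)
combine: 4πI² = 189·4/63·1/12 = 1/1
take √, sign -1: I = -0.28209479

-0.282095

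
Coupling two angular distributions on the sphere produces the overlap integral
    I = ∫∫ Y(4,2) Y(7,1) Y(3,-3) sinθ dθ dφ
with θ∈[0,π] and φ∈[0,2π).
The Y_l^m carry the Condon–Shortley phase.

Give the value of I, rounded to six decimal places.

m-sum 0 ✓  L=14 even ✓  3≤3≤11 ✓
Π(2lᵢ+1) = 9×15×7 = 945
triangle coeff Δ(4,7,3) = 1/45045
Σ_t [4,4]: t=4:+1/20736 = 1/20736
(3j)²=35/1287 [(4 7 3; 0 0 0)], sign=-1
Σ_t [2,2]: t=2:+1/1036800 = 1/1036800
(3j)²=4/6435 [(4 7 3; 2 1 -3)], sign=+1
⇒ 4πI² = 980/61347
I = (-1)√(980/61347/(4π)) = -0.03565426

-0.035654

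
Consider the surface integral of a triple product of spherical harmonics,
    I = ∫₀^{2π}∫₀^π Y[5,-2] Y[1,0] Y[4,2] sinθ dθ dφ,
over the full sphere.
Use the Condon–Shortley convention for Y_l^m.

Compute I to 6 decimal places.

Checks pass: Σm=0; 10 even; l₃=4∈[4,6].
(2·5+1)(2·1+1)(2·4+1) = 297
Δ: 2! 8! 0! / 11! → 1/495
sum: t=1:−1/576 = -1/576
3j²(5 1 4; 0 0 0) = Δ·Π!·Σ² = 5/99  (sign -1)
sum: t=1:−1/1440 = -1/1440
3j²(5 1 4; -2 0 2) = Δ·Π!·Σ² = 7/165  (sign -1)
combine: 4πI² = 297·5/99·7/165 = 7/11
take √, sign +1: I = 0.22503380

0.225034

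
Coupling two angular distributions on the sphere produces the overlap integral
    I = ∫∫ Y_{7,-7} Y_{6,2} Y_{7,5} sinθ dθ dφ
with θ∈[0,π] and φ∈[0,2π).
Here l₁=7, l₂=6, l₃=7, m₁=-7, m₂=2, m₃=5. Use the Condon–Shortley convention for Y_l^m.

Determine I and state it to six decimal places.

Checks pass: Σm=0; 20 even; l₃=7∈[1,13].
(2·7+1)(2·6+1)(2·7+1) = 2925
Δ: 6! 8! 6! / 21! → 1/2444321880
sum: t=0:+1/2612736000 t=1:−1/20736000 t=2:+1/1658880 t=3:−1/746496 t=4:+1/1658880 t=5:−1/20736000 t=6:+1/2612736000 = -1/4354560
3j²(7 6 7; 0 0 0) = Δ·Π!·Σ² = 1000/138567  (sign +1)
sum: t=6:+1/1393459200 = 1/1393459200
3j²(7 6 7; -7 2 5) = Δ·Π!·Σ² = 11/646  (sign +1)
combine: 4πI² = 2925·1000/138567·11/646 = 37500/104329
take √, sign +1: I = 0.16912514

0.169125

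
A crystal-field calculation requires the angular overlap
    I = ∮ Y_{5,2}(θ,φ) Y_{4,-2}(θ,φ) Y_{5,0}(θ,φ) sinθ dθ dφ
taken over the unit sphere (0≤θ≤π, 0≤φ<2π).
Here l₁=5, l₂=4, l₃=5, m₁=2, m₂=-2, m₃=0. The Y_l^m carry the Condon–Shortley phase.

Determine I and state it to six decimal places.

-0.099440

m-sum 0 ✓  L=14 even ✓  1≤5≤9 ✓
Π(2lᵢ+1) = 11×9×11 = 1089
triangle coeff Δ(5,4,5) = 1/3153150
Σ_t [0,4]: t=0:+1/69120 t=1:−1/1728 t=2:+1/576 t=3:−1/1728 t=4:+1/69120 = 7/11520
(3j)²=2/143 [(5 4 5; 0 0 0)], sign=-1
Σ_t [0,2]: t=0:+1/3456 t=1:−1/1728 t=2:+1/11520 = -7/34560
(3j)²=7/858 [(5 4 5; 2 -2 0)], sign=+1
⇒ 4πI² = 21/169
I = (-1)√(21/169/(4π)) = -0.09944006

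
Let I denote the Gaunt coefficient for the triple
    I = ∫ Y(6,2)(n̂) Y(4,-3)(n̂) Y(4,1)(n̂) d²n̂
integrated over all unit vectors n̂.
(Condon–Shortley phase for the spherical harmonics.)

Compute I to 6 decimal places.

-0.165283

m-sum 0 ✓  L=14 even ✓  2≤4≤10 ✓
Π(2lᵢ+1) = 13×9×9 = 1053
triangle coeff Δ(6,4,4) = 1/1261260
Σ_t [2,4]: t=2:+1/4608 t=3:−1/1296 t=4:+1/4608 = -7/20736
(3j)²=20/1287 [(6 4 4; 0 0 0)], sign=-1
Σ_t [0,1]: t=0:+1/34560 t=1:−1/8640 = -1/11520
(3j)²=3/143 [(6 4 4; 2 -3 1)], sign=+1
⇒ 4πI² = 540/1573
I = (-1)√(540/1573/(4π)) = -0.16528277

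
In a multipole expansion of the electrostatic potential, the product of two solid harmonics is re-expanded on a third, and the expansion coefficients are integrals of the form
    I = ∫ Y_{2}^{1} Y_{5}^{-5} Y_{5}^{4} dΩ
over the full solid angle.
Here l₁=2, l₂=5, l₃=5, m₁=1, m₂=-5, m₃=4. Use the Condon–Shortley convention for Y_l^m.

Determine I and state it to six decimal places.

-0.187924

m-sum 0 ✓  L=12 even ✓  3≤5≤7 ✓
Π(2lᵢ+1) = 5×11×11 = 605
triangle coeff Δ(2,5,5) = 1/38610
Σ_t [0,2]: t=0:+1/2880 t=1:−1/576 t=2:+1/2880 = -1/960
(3j)²=10/429 [(2 5 5; 0 0 0)], sign=+1
Σ_t [0,0]: t=0:+1/80640 = 1/80640
(3j)²=9/286 [(2 5 5; 1 -5 4)], sign=-1
⇒ 4πI² = 75/169
I = (-1)√(75/169/(4π)) = -0.18792404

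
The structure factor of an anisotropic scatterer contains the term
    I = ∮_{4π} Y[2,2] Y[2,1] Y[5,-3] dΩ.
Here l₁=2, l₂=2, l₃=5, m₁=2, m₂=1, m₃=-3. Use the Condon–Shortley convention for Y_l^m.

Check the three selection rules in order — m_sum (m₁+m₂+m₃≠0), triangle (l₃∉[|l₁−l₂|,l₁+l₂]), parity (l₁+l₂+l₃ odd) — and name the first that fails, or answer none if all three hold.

triangle

Σmᵢ = 0  ✓
l₃∈[|l₁−l₂|,l₁+l₂]=[0,4], have l₃=5  ✗
Σlᵢ = 9 ⇒ odd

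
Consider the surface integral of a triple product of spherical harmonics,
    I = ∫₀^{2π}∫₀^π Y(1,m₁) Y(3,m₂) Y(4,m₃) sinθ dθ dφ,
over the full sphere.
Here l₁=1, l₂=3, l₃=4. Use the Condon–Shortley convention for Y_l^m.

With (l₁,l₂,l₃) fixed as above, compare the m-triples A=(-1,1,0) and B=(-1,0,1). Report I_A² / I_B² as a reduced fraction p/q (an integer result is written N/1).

3/5

Same 1,3,4: normalisation and zero-m 3j drop out of the ratio.
A: Δ: 0! 2! 6! / 9! → 1/252; sum: t=0:+1/96 = 1/96; 3j²(1 3 4; -1 1 0) = Δ·Π!·Σ² = 1/42  (sign +1)
B: Δ: 0! 2! 6! / 9! → 1/252; sum: t=0:+1/72 = 1/72; 3j²(1 3 4; -1 0 1) = Δ·Π!·Σ² = 5/126  (sign -1)
I_A²/I_B² = (1/42)/(5/126) = 3/5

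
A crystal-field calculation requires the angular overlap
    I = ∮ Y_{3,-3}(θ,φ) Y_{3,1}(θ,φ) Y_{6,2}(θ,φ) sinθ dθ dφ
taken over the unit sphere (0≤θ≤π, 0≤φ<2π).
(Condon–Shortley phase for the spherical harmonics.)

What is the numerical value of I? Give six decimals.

m-sum 0 ✓  L=12 even ✓  0≤6≤6 ✓
Π(2lᵢ+1) = 7×7×13 = 637
triangle coeff Δ(3,3,6) = 1/12012
Σ_t [0,0]: t=0:+1/1296 = 1/1296
(3j)²=100/3003 [(3 3 6; 0 0 0)], sign=+1
Σ_t [0,0]: t=0:+1/34560 = 1/34560
(3j)²=1/429 [(3 3 6; -3 1 2)], sign=+1
⇒ 4πI² = 700/14157
I = (+1)√(700/14157/(4π)) = 0.06272757

0.062728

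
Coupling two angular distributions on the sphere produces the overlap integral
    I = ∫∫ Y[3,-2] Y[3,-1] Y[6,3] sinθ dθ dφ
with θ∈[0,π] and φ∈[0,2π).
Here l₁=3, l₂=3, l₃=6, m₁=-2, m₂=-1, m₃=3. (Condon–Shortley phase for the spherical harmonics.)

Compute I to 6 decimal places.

Checks pass: Σm=0; 12 even; l₃=6∈[0,6].
(2·3+1)(2·3+1)(2·6+1) = 637
Δ: 0! 6! 6! / 13! → 1/12012
sum: t=0:+1/1296 = 1/1296
3j²(3 3 6; 0 0 0) = Δ·Π!·Σ² = 100/3003  (sign +1)
sum: t=0:+1/5760 = 1/5760
3j²(3 3 6; -2 -1 3) = Δ·Π!·Σ² = 9/286  (sign -1)
combine: 4πI² = 637·100/3003·9/286 = 1050/1573
take √, sign -1: I = -0.23047581

-0.230476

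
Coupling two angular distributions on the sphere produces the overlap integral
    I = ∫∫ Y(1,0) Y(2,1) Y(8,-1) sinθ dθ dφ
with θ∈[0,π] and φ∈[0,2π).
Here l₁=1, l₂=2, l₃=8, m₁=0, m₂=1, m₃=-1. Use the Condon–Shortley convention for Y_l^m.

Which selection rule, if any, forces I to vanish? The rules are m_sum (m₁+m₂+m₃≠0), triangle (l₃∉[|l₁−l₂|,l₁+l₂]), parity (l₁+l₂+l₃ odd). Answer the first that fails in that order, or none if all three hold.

triangle

azimuthal sum: 0 + 1 − 1 = 0  ✓
1 ≤ 8 ≤ 3 (triangle on l)  ✗
L = 1 + 2 + 8 = 11 (odd)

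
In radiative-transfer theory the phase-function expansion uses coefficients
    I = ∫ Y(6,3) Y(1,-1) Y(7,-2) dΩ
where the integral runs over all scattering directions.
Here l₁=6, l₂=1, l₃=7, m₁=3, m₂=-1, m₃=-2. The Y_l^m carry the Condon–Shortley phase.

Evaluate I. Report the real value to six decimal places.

0.110647

Checks pass: Σm=0; 14 even; l₃=7∈[5,7].
(2·6+1)(2·1+1)(2·7+1) = 585
Δ: 0! 12! 2! / 15! → 1/1365
sum: t=0:+1/518400 = 1/518400
3j²(6 1 7; 0 0 0) = Δ·Π!·Σ² = 7/195  (sign -1)
sum: t=0:+1/4354560 = 1/4354560
3j²(6 1 7; 3 -1 -2) = Δ·Π!·Σ² = 2/273  (sign -1)
combine: 4πI² = 585·7/195·2/273 = 2/13
take √, sign +1: I = 0.11064668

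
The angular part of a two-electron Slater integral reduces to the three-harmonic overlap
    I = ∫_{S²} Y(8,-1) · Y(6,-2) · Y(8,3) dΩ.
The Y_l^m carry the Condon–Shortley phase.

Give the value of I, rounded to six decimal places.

0.005938

Checks pass: Σm=0; 22 even; l₃=8∈[2,14].
(2·8+1)(2·6+1)(2·8+1) = 3757
Δ: 6! 10! 6! / 23! → 1/13742520792
sum: t=0:+1/41803776000 t=1:−1/435456000 t=2:+1/39813120 t=3:−1/18662400 t=4:+1/39813120 t=5:−1/435456000 t=6:+1/41803776000 = -11/1393459200
3j²(8 6 8; 0 0 0) = Δ·Π!·Σ² = 600/96577  (sign -1)
sum: t=0:+1/12541132800 t=1:−1/348364800 t=2:+1/69672960 t=3:−1/74649600 t=4:+1/497664000 = 11/62705664000
3j²(8 6 8; -1 -2 3) = Δ·Π!·Σ² = 11/579462  (sign -1)
combine: 4πI² = 3757·600/96577·11/579462 = 1100/2482597
take √, sign +1: I = 0.00593797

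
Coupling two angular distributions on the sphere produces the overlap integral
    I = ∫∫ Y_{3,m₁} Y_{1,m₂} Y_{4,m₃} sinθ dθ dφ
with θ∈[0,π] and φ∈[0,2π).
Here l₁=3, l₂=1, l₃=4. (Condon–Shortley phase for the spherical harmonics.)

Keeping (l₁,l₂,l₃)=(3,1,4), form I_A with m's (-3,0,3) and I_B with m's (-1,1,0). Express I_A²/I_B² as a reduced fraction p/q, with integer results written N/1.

7/6

l's match ⇒ only the (l;m) 3-j factors differ between A and B.
A: triangle coeff Δ(3,1,4) = 1/252; Σ_t [0,0]: t=0:+1/720 = 1/720; (3j)²=1/36 [(3 1 4; -3 0 3)], sign=-1
B: triangle coeff Δ(3,1,4) = 1/252; Σ_t [0,0]: t=0:+1/96 = 1/96; (3j)²=1/42 [(3 1 4; -1 1 0)], sign=+1
I_A²/I_B² = (1/36)/(1/42) = 7/6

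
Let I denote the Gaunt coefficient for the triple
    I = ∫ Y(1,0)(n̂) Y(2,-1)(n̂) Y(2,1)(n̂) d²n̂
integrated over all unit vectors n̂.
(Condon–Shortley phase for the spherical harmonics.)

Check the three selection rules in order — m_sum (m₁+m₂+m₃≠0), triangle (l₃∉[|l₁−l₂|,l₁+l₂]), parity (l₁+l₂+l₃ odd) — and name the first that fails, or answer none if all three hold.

parity

m₁+m₂+m₃ = 0 − 1 + 1 = 0  ✓
triangle: |1−2|=1 ≤ l₃=2 ≤ 1+2=3  ✓
parity: l₁+l₂+l₃ = 5 is odd  ✗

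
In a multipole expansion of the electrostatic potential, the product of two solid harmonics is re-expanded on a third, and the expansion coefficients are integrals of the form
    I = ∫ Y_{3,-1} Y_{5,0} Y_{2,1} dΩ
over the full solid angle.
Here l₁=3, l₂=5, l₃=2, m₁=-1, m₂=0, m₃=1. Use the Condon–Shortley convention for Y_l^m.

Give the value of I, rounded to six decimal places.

Rules hold: Σm=0, L=10 even, 2≤2≤8.
N = 7·11·5 = 385
Δ = 6!·0!·4!/11! = 1/2310
Racah Σ t=3..3: t=3:−1/144 = -1/144
⇒ 3j(3 5 2; 0 0 0)² = 10/231, sgn -1
Racah Σ t=4..4: t=4:+1/288 = 1/288
⇒ 3j(3 5 2; -1 0 1)² = 5/231, sgn -1
4πI² = N·(3j₀)²·(3jₘ)² = 250/693
I = +1·√(0.36075/4π) = 0.16943318

0.169433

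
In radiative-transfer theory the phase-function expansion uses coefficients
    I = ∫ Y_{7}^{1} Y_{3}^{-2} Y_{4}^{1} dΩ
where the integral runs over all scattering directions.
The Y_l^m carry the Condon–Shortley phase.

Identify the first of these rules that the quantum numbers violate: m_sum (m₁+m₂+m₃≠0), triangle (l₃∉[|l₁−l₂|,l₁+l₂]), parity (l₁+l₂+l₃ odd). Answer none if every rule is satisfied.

none

m₁+m₂+m₃ = 1 − 2 + 1 = 0  ✓
triangle: |7−3|=4 ≤ l₃=4 ≤ 7+3=10  ✓
parity: l₁+l₂+l₃ = 14 is even  ✓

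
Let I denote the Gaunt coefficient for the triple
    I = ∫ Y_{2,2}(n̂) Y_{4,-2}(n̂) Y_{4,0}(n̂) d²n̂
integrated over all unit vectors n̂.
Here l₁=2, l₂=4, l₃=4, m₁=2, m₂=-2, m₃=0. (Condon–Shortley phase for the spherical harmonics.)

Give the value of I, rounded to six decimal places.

-0.190365

Rules hold: Σm=0, L=10 even, 2≤4≤6.
N = 5·9·9 = 405
Δ = 2!·2!·6!/11! = 1/13860
Racah Σ t=0..2: t=0:+1/192 t=1:−1/36 t=2:+1/192 = -5/288
⇒ 3j(2 4 4; 0 0 0)² = 20/693, sgn -1
Racah Σ t=0..0: t=0:+1/192 = 1/192
⇒ 3j(2 4 4; 2 -2 0)² = 3/77, sgn +1
4πI² = N·(3j₀)²·(3jₘ)² = 2700/5929
I = -1·√(0.455389/4π) = -0.19036462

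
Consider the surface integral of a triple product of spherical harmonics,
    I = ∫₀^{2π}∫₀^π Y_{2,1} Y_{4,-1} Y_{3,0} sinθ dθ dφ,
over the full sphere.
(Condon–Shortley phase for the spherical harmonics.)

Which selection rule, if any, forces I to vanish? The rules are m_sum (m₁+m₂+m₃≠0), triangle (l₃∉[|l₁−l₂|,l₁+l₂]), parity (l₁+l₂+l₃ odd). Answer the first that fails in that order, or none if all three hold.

parity

Σmᵢ = 0  ✓
l₃∈[|l₁−l₂|,l₁+l₂]=[2,6], have l₃=3  ✓
Σlᵢ = 9 ⇒ odd  ✗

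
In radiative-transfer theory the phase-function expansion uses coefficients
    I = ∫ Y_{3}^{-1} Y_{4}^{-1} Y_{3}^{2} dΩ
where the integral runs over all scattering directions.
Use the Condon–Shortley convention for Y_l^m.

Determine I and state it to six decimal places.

0.145070

m-sum 0 ✓  L=10 even ✓  1≤3≤7 ✓
Π(2lᵢ+1) = 7×9×7 = 441
triangle coeff Δ(3,4,3) = 1/34650
Σ_t [1,3]: t=1:−1/72 t=2:+1/16 t=3:−1/72 = 5/144
(3j)²=2/77 [(3 4 3; 0 0 0)], sign=-1
Σ_t [2,3]: t=2:+1/48 t=3:−1/144 = 1/72
(3j)²=16/693 [(3 4 3; -1 -1 2)], sign=-1
⇒ 4πI² = 32/121
I = (+1)√(32/121/(4π)) = 0.14506992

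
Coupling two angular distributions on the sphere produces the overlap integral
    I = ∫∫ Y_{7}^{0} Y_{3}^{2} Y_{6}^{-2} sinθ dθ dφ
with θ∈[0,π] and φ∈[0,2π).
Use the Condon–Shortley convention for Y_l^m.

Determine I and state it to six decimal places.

-0.160413

m-sum 0 ✓  L=16 even ✓  4≤6≤10 ✓
Π(2lᵢ+1) = 15×7×13 = 1365
triangle coeff Δ(7,3,6) = 1/2042040
Σ_t [1,3]: t=1:−1/207360 t=2:+1/57600 t=3:−1/207360 = 1/129600
(3j)²=168/12155 [(7 3 6; 0 0 0)], sign=+1
Σ_t [3,4]: t=3:−1/207360 t=4:+1/725760 = -1/290304
(3j)²=125/7293 [(7 3 6; 0 2 -2)], sign=-1
⇒ 4πI² = 147000/454597
I = (-1)√(147000/454597/(4π)) = -0.16041333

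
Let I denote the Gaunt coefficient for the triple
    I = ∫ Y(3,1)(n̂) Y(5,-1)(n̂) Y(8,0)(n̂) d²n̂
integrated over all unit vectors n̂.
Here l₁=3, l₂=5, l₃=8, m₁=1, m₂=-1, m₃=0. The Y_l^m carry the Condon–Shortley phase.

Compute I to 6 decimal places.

0.185869

Checks pass: Σm=0; 16 even; l₃=8∈[2,8].
(2·3+1)(2·5+1)(2·8+1) = 1309
Δ: 0! 6! 10! / 17! → 1/136136
sum: t=0:+1/518400 = 1/518400
3j²(3 5 8; 0 0 0) = Δ·Π!·Σ² = 56/2431  (sign +1)
sum: t=0:+1/829440 = 1/829440
3j²(3 5 8; 1 -1 0) = Δ·Π!·Σ² = 35/2431  (sign +1)
combine: 4πI² = 1309·56/2431·35/2431 = 13720/31603
take √, sign +1: I = 0.18586943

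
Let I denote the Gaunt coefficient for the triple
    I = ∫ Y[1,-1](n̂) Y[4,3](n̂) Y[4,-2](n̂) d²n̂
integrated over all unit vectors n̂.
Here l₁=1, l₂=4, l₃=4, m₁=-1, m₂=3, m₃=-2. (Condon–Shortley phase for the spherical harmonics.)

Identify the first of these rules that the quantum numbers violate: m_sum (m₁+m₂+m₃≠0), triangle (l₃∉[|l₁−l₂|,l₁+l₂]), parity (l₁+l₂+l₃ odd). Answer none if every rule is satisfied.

parity

Σmᵢ = 0  ✓
l₃∈[|l₁−l₂|,l₁+l₂]=[3,5], have l₃=4  ✓
Σlᵢ = 9 ⇒ odd  ✗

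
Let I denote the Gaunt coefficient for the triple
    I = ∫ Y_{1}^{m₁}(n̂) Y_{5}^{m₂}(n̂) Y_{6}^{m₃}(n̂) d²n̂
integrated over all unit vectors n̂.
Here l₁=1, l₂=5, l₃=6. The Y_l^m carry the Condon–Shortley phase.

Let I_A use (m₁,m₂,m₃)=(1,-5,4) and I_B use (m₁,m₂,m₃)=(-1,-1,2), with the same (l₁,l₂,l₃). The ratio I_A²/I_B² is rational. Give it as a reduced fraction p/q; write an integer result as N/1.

1/28

Shared (l₁,l₂,l₃)=(1,5,6): N and (l;000)² cancel in I_A²/I_B².
A: Δ = 0!·2!·10!/13! = 1/858; Racah Σ t=0..0: t=0:+1/7257600 = 1/7257600; ⇒ 3j(1 5 6; 1 -5 4)² = 1/858, sgn +1
B: Δ = 0!·2!·10!/13! = 1/858; Racah Σ t=0..0: t=0:+1/34560 = 1/34560; ⇒ 3j(1 5 6; -1 -1 2)² = 14/429, sgn +1
I_A²/I_B² = (1/858)/(14/429) = 1/28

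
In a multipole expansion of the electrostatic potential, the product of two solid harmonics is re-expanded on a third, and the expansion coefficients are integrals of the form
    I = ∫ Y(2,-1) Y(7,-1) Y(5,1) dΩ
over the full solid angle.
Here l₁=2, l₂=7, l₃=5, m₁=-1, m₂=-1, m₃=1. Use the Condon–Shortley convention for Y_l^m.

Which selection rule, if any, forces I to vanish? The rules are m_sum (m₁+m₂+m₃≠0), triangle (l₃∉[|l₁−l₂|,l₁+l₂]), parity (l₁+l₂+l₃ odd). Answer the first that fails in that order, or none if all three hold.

azimuthal sum: -1 − 1 + 1 = -1  ✗
5 ≤ 5 ≤ 9 (triangle on l)
L = 2 + 7 + 5 = 14 (even)

m_sum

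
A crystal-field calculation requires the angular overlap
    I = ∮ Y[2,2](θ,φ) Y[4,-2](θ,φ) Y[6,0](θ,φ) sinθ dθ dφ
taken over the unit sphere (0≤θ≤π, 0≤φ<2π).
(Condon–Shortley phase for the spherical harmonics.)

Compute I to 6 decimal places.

0.061597

Rules hold: Σm=0, L=12 even, 2≤6≤6.
N = 5·9·13 = 585
Δ = 0!·4!·8!/13! = 1/6435
Racah Σ t=0..0: t=0:+1/2304 = 1/2304
⇒ 3j(2 4 6; 0 0 0)² = 5/143, sgn +1
Racah Σ t=0..0: t=0:+1/34560 = 1/34560
⇒ 3j(2 4 6; 2 -2 0)² = 1/429, sgn +1
4πI² = N·(3j₀)²·(3jₘ)² = 75/1573
I = +1·√(0.0476796/4π) = 0.06159725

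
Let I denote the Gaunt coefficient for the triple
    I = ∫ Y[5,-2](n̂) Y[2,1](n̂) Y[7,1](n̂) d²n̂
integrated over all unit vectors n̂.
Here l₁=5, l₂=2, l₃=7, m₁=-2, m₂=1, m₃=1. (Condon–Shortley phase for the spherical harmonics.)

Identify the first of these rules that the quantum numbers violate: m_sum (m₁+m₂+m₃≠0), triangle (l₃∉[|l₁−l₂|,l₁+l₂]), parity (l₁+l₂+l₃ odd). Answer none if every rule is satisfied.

m₁+m₂+m₃ = -2 + 1 + 1 = 0  ✓
triangle: |5−2|=3 ≤ l₃=7 ≤ 5+2=7  ✓
parity: l₁+l₂+l₃ = 14 is even  ✓

none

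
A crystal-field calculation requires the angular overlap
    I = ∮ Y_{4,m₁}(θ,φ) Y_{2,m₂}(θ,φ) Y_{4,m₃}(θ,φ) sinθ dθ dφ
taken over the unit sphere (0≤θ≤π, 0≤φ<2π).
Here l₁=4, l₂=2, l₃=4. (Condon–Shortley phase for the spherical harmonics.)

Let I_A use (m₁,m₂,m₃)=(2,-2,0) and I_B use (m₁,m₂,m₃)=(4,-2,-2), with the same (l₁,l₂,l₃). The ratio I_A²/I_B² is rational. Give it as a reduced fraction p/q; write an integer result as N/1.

Same 4,2,4: normalisation and zero-m 3j drop out of the ratio.
A: Δ: 2! 6! 2! / 11! → 1/13860; sum: t=0:+1/192 = 1/192; 3j²(4 2 4; 2 -2 0) = Δ·Π!·Σ² = 3/77  (sign +1)
B: Δ: 2! 6! 2! / 11! → 1/13860; sum: t=0:+1/2880 = 1/2880; 3j²(4 2 4; 4 -2 -2) = Δ·Π!·Σ² = 2/165  (sign +1)
I_A²/I_B² = (3/77)/(2/165) = 45/14

45/14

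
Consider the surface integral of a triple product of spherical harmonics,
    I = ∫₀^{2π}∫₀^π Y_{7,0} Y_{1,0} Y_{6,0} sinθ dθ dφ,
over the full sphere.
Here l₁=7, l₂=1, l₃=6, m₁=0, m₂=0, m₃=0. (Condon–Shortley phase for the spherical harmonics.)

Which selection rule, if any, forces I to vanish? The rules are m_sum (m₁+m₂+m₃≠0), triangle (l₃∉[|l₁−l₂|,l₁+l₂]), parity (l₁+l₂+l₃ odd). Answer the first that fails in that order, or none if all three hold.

Σmᵢ = 0  ✓
l₃∈[|l₁−l₂|,l₁+l₂]=[6,8], have l₃=6  ✓
Σlᵢ = 14 ⇒ even  ✓

none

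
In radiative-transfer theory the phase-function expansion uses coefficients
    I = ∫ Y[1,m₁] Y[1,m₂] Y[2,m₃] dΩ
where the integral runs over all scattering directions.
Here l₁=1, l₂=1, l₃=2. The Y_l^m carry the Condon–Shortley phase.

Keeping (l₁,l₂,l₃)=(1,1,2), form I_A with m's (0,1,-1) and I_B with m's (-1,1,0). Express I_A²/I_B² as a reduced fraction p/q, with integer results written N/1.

Same 1,1,2: normalisation and zero-m 3j drop out of the ratio.
A: Δ: 0! 2! 2! / 5! → 1/30; sum: t=0:+1/2 = 1/2; 3j²(1 1 2; 0 1 -1) = Δ·Π!·Σ² = 1/10  (sign -1)
B: Δ: 0! 2! 2! / 5! → 1/30; sum: t=0:+1/4 = 1/4; 3j²(1 1 2; -1 1 0) = Δ·Π!·Σ² = 1/30  (sign +1)
I_A²/I_B² = (1/10)/(1/30) = 3/1

3/1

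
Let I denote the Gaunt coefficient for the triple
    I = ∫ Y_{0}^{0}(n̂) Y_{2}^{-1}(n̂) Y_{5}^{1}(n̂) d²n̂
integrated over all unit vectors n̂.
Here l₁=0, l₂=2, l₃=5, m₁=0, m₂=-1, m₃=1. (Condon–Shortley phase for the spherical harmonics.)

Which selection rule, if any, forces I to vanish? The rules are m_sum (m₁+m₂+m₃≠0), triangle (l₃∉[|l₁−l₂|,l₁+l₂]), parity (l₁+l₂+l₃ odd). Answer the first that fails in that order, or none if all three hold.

triangle

Σmᵢ = 0  ✓
l₃∈[|l₁−l₂|,l₁+l₂]=[2,2], have l₃=5  ✗
Σlᵢ = 7 ⇒ odd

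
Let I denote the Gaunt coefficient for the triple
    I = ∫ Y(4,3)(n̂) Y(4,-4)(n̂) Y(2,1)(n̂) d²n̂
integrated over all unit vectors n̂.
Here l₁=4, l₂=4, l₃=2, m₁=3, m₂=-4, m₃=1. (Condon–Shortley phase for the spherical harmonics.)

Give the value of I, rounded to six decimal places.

Rules hold: Σm=0, L=10 even, 0≤2≤8.
N = 9·9·5 = 405
Δ = 6!·2!·2!/11! = 1/13860
Racah Σ t=2..4: t=2:+1/192 t=3:−1/36 t=4:+1/192 = -5/288
⇒ 3j(4 4 2; 0 0 0)² = 20/693, sgn -1
Racah Σ t=0..0: t=0:+1/1440 = 1/1440
⇒ 3j(4 4 2; 3 -4 1)² = 7/165, sgn -1
4πI² = N·(3j₀)²·(3jₘ)² = 60/121
I = +1·√(0.495868/4π) = 0.19864517

0.198645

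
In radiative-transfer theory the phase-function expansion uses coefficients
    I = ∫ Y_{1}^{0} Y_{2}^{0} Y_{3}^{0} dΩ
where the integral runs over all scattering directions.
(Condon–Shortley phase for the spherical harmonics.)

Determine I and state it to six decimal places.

Checks pass: Σm=0; 6 even; l₃=3∈[1,3].
(2·1+1)(2·2+1)(2·3+1) = 105
Δ: 0! 2! 4! / 7! → 1/105
sum: t=0:+1/4 = 1/4
3j²(1 2 3; 0 0 0) = Δ·Π!·Σ² = 3/35  (sign -1)
(m-triple is (0,0,0) — same symbol as above.)
combine: 4πI² = 105·3/35·3/35 = 27/35
take √, sign +1: I = 0.24776670

0.247767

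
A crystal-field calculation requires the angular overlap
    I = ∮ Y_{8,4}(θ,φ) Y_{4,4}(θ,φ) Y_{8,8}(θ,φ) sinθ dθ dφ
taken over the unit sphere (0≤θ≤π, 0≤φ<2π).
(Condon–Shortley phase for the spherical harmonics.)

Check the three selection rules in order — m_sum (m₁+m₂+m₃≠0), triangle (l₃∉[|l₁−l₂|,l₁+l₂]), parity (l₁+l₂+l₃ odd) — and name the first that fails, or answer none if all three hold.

m_sum

azimuthal sum: 4 + 4 + 8 = 16  ✗
4 ≤ 8 ≤ 12 (triangle on l)
L = 8 + 4 + 8 = 20 (even)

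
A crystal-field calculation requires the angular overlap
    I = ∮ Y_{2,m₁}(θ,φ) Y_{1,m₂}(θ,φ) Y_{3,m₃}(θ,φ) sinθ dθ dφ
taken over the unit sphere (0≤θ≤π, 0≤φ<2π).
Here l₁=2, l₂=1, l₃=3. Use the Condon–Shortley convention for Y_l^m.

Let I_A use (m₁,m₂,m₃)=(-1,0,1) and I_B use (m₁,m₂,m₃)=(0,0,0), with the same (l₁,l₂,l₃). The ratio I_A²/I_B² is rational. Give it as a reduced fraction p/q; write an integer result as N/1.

Same 2,1,3: normalisation and zero-m 3j drop out of the ratio.
A: Δ: 0! 4! 2! / 7! → 1/105; sum: t=0:+1/6 = 1/6; 3j²(2 1 3; -1 0 1) = Δ·Π!·Σ² = 8/105  (sign +1)
B: Δ: 0! 4! 2! / 7! → 1/105; sum: t=0:+1/4 = 1/4; 3j²(2 1 3; 0 0 0) = Δ·Π!·Σ² = 3/35  (sign -1)
I_A²/I_B² = (8/105)/(3/35) = 8/9

8/9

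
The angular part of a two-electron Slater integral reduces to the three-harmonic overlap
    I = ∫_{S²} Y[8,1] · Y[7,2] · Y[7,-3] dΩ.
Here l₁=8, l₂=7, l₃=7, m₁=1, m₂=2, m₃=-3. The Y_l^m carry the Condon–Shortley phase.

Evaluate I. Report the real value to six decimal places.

Checks pass: Σm=0; 22 even; l₃=7∈[1,15].
(2·8+1)(2·7+1)(2·7+1) = 3825
Δ: 8! 8! 6! / 23! → 1/22086194130
sum: t=1:−1/18289152000 t=2:+1/248832000 t=3:−1/24883200 t=4:+1/11943936 t=5:−1/24883200 t=6:+1/248832000 t=7:−1/18289152000 = 11/975421440
3j²(8 7 7; 0 0 0) = Δ·Π!·Σ² = 1750/289731  (sign -1)
sum: t=3:−1/298598400 t=4:+1/49766400 t=5:−1/49766400 t=6:+1/261273600 t=7:−1/9754214400 = 11/29262643200
3j²(8 7 7; 1 2 -3) = Δ·Π!·Σ² = 30/676039  (sign +1)
combine: 4πI² = 3825·1750/289731·30/676039 = 562500/548653937
take √, sign -1: I = -0.00903248

-0.009032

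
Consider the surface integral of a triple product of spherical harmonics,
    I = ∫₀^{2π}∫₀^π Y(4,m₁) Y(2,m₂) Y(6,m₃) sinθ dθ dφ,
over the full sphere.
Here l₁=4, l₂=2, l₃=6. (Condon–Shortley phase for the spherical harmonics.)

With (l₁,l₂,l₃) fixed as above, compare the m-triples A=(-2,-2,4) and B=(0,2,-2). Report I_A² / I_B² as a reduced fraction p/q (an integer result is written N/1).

3/1

Same 4,2,6: normalisation and zero-m 3j drop out of the ratio.
A: Δ: 0! 8! 4! / 13! → 1/6435; sum: t=0:+1/34560 = 1/34560; 3j²(4 2 6; -2 -2 4) = Δ·Π!·Σ² = 14/429  (sign +1)
B: Δ: 0! 8! 4! / 13! → 1/6435; sum: t=0:+1/13824 = 1/13824; 3j²(4 2 6; 0 2 -2) = Δ·Π!·Σ² = 14/1287  (sign +1)
I_A²/I_B² = (14/429)/(14/1287) = 3/1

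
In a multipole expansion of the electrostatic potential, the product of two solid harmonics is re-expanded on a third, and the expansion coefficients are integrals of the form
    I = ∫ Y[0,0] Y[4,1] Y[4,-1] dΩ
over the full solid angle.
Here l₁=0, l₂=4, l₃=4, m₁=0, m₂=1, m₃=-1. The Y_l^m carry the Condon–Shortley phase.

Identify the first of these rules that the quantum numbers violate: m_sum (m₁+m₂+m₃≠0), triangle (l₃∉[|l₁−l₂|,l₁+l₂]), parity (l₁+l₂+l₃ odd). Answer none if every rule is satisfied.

none

Σmᵢ = 0  ✓
l₃∈[|l₁−l₂|,l₁+l₂]=[4,4], have l₃=4  ✓
Σlᵢ = 8 ⇒ even  ✓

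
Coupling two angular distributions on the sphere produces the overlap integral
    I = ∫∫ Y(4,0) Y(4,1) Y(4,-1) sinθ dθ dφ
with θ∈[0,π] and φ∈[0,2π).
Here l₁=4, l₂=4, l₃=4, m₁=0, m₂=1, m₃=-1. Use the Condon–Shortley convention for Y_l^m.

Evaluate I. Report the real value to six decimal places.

-0.068481

Checks pass: Σm=0; 12 even; l₃=4∈[0,8].
(2·4+1)(2·4+1)(2·4+1) = 729
Δ: 4! 4! 4! / 13! → 1/450450
sum: t=0:+1/13824 t=1:−1/216 t=2:+1/64 t=3:−1/216 t=4:+1/13824 = 5/768
3j²(4 4 4; 0 0 0) = Δ·Π!·Σ² = 18/1001  (sign +1)
sum: t=1:−1/864 t=2:+1/96 t=3:−1/144 t=4:+1/3456 = 1/384
3j²(4 4 4; 0 1 -1) = Δ·Π!·Σ² = 9/2002  (sign -1)
combine: 4πI² = 729·18/1001·9/2002 = 59049/1002001
take √, sign -1: I = -0.06848055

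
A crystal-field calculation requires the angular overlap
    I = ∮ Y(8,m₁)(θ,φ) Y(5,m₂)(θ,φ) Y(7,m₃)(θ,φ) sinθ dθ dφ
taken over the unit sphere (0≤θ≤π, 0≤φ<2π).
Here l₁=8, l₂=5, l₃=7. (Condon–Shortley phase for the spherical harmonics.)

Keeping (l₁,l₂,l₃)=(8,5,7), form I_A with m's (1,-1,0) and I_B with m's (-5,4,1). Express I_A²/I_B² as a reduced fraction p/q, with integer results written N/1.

1058/3003

l's match ⇒ only the (l;m) 3-j factors differ between A and B.
A: triangle coeff Δ(8,5,7) = 1/814773960; Σ_t [0,4]: t=0:+1/522547200 t=1:−1/12441600 t=2:+1/2764800 t=3:−1/3732480 t=4:+1/34836480 = 23/522547200; (3j)²=529/277134 [(8 5 7; 1 -1 0)], sign=-1
B: triangle coeff Δ(8,5,7) = 1/814773960; Σ_t [5,6]: t=5:−1/232243200 t=6:+1/130636800 = 1/298598400; (3j)²=7/1292 [(8 5 7; -5 4 1)], sign=+1
I_A²/I_B² = (529/277134)/(7/1292) = 1058/3003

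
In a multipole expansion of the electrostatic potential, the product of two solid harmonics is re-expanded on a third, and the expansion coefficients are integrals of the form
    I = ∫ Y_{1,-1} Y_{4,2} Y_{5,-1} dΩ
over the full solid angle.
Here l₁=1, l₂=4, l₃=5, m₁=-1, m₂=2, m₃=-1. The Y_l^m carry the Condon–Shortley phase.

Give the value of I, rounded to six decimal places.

Rules hold: Σm=0, L=10 even, 3≤5≤5.
N = 3·9·11 = 297
Δ = 0!·2!·8!/11! = 1/495
Racah Σ t=0..0: t=0:+1/576 = 1/576
⇒ 3j(1 4 5; 0 0 0)² = 5/99, sgn -1
Racah Σ t=0..0: t=0:+1/2880 = 1/2880
⇒ 3j(1 4 5; -1 2 -1)² = 2/165, sgn +1
4πI² = N·(3j₀)²·(3jₘ)² = 2/11
I = -1·√(0.181818/4π) = -0.12028562

-0.120286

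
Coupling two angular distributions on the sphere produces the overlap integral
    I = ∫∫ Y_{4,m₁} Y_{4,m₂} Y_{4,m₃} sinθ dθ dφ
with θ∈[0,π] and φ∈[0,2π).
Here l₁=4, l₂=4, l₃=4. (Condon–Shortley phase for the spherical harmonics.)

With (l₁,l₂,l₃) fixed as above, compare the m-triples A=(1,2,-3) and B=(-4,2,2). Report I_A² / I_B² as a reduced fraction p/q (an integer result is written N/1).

1/9

l's match ⇒ only the (l;m) 3-j factors differ between A and B.
A: triangle coeff Δ(4,4,4) = 1/450450; Σ_t [2,3]: t=2:+1/576 t=3:−1/864 = 1/1728; (3j)²=5/1287 [(4 4 4; 1 2 -3)], sign=-1
B: triangle coeff Δ(4,4,4) = 1/450450; Σ_t [4,4]: t=4:+1/2304 = 1/2304; (3j)²=5/143 [(4 4 4; -4 2 2)], sign=+1
I_A²/I_B² = (5/1287)/(5/143) = 1/9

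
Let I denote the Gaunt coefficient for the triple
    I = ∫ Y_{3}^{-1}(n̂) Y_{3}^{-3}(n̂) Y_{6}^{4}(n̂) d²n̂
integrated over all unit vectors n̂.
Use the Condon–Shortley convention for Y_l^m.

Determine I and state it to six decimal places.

m-sum 0 ✓  L=12 even ✓  0≤6≤6 ✓
Π(2lᵢ+1) = 7×7×13 = 637
triangle coeff Δ(3,3,6) = 1/12012
Σ_t [0,0]: t=0:+1/1296 = 1/1296
(3j)²=100/3003 [(3 3 6; 0 0 0)], sign=+1
Σ_t [0,0]: t=0:+1/34560 = 1/34560
(3j)²=5/286 [(3 3 6; -1 -3 4)], sign=+1
⇒ 4πI² = 1750/4719
I = (+1)√(1750/4719/(4π)) = 0.17178653

0.171787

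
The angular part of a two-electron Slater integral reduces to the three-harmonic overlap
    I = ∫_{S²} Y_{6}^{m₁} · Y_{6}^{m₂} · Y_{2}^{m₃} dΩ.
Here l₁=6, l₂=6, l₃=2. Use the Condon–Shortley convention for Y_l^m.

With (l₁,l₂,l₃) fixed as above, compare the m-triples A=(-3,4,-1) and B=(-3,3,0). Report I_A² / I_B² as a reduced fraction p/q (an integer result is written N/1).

Shared (l₁,l₂,l₃)=(6,6,2): N and (l;000)² cancel in I_A²/I_B².
A: Δ = 10!·2!·2!/15! = 1/90090; Racah Σ t=8..9: t=8:+1/161280 t=9:−1/725760 = 1/207360; ⇒ 3j(6 6 2; -3 4 -1)² = 7/286, sgn -1
B: Δ = 10!·2!·2!/15! = 1/90090; Racah Σ t=7..9: t=7:−1/120960 t=8:+1/80640 t=9:−1/1451520 = 1/290304; ⇒ 3j(6 6 2; -3 3 0)² = 5/2002, sgn +1
I_A²/I_B² = (7/286)/(5/2002) = 49/5

49/5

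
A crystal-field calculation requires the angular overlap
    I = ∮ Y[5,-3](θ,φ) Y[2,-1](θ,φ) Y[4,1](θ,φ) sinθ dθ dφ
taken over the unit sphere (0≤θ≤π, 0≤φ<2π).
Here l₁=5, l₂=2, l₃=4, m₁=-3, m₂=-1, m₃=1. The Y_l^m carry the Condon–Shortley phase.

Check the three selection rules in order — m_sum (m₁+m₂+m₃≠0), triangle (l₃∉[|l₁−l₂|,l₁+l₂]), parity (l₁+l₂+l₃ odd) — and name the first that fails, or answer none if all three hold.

m₁+m₂+m₃ = -3 − 1 + 1 = -3  ✗
triangle: |5−2|=3 ≤ l₃=4 ≤ 5+2=7
parity: l₁+l₂+l₃ = 11 is odd

m_sum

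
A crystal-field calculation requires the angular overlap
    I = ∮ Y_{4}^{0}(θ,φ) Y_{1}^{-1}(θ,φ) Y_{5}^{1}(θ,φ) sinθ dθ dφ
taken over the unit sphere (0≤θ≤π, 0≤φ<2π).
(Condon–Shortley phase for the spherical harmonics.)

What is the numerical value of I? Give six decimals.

-0.190188

Rules hold: Σm=0, L=10 even, 3≤5≤5.
N = 9·3·11 = 297
Δ = 0!·8!·2!/11! = 1/495
Racah Σ t=0..0: t=0:+1/576 = 1/576
⇒ 3j(4 1 5; 0 0 0)² = 5/99, sgn -1
Racah Σ t=0..0: t=0:+1/1152 = 1/1152
⇒ 3j(4 1 5; 0 -1 1)² = 1/33, sgn +1
4πI² = N·(3j₀)²·(3jₘ)² = 5/11
I = -1·√(0.454545/4π) = -0.19018827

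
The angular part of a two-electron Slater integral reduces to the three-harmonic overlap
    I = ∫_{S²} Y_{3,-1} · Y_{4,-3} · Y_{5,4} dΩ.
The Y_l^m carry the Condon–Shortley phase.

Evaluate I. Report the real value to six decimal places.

m-sum 0 ✓  L=12 even ✓  1≤5≤7 ✓
Π(2lᵢ+1) = 7×9×11 = 693
triangle coeff Δ(3,4,5) = 1/180180
Σ_t [0,2]: t=0:+1/576 t=1:−1/144 t=2:+1/576 = -1/288
(3j)²=20/1001 [(3 4 5; 0 0 0)], sign=+1
Σ_t [0,1]: t=0:+1/5760 t=1:−1/4320 = -1/17280
(3j)²=7/4290 [(3 4 5; -1 -3 4)], sign=+1
⇒ 4πI² = 42/1859
I = (+1)√(42/1859/(4π)) = 0.04240138

0.042401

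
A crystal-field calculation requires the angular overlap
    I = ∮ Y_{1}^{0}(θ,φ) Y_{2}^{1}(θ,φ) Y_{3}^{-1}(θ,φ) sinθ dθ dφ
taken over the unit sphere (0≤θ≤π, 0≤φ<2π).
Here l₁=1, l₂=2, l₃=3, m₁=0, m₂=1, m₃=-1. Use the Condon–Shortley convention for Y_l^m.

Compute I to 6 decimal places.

-0.233597

Checks pass: Σm=0; 6 even; l₃=3∈[1,3].
(2·1+1)(2·2+1)(2·3+1) = 105
Δ: 0! 2! 4! / 7! → 1/105
sum: t=0:+1/4 = 1/4
3j²(1 2 3; 0 0 0) = Δ·Π!·Σ² = 3/35  (sign -1)
sum: t=0:+1/6 = 1/6
3j²(1 2 3; 0 1 -1) = Δ·Π!·Σ² = 8/105  (sign +1)
combine: 4πI² = 105·3/35·8/105 = 24/35
take √, sign -1: I = -0.23359668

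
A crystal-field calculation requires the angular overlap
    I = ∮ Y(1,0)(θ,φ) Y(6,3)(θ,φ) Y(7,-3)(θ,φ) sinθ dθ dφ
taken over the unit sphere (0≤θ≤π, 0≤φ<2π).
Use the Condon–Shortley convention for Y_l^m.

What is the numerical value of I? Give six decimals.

-0.221293

Checks pass: Σm=0; 14 even; l₃=7∈[5,7].
(2·1+1)(2·6+1)(2·7+1) = 585
Δ: 0! 2! 12! / 15! → 1/1365
sum: t=0:+1/518400 = 1/518400
3j²(1 6 7; 0 0 0) = Δ·Π!·Σ² = 7/195  (sign -1)
sum: t=0:+1/2177280 = 1/2177280
3j²(1 6 7; 0 3 -3) = Δ·Π!·Σ² = 8/273  (sign +1)
combine: 4πI² = 585·7/195·8/273 = 8/13
take √, sign -1: I = -0.22129336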